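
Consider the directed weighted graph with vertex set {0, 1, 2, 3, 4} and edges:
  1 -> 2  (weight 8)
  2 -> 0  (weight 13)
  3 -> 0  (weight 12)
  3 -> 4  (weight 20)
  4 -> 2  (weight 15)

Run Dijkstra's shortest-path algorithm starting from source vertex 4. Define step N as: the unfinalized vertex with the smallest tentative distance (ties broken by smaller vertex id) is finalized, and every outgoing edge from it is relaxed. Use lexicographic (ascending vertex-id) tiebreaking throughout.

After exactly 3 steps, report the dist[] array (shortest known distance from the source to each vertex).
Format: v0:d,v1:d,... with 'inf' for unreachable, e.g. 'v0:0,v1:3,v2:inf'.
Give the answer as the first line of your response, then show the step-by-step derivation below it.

v0:28,v1:inf,v2:15,v3:inf,v4:0

step 1: dist = v0:inf,v1:inf,v2:15,v3:inf,v4:0
step 2: dist = v0:28,v1:inf,v2:15,v3:inf,v4:0
step 3: dist = v0:28,v1:inf,v2:15,v3:inf,v4:0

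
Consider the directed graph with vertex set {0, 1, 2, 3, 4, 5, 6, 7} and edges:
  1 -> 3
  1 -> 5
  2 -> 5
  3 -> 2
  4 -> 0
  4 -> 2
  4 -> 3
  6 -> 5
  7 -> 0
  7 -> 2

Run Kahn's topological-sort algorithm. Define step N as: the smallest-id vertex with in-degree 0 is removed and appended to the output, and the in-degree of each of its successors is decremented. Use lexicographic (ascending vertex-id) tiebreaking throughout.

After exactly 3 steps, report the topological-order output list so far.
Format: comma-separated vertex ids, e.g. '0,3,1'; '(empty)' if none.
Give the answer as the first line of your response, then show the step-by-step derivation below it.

1,4,3

step 1: output 1; order=[1]; indeg=(2,0,3,1,0,2,0,0)
step 2: output 4; order=[1,4]; indeg=(1,0,2,0,0,2,0,0)
step 3: output 3; order=[1,4,3]; indeg=(1,0,1,0,0,2,0,0)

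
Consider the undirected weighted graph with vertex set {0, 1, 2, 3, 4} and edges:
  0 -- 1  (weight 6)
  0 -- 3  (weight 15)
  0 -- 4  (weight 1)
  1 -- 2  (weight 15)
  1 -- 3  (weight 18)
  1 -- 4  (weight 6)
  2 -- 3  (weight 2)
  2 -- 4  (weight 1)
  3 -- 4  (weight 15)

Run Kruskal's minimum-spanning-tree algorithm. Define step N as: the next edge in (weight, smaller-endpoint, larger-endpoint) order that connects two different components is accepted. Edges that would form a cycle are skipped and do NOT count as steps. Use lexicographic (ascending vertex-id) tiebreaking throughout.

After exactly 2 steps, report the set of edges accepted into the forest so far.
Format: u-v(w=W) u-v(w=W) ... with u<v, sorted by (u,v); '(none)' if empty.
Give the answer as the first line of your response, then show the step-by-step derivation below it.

0-4(w=1) 2-4(w=1)

step 1: add edge 0-4 (w=1); MST = {0-4(w=1)}
step 2: add edge 2-4 (w=1); MST = {0-4(w=1) 2-4(w=1)}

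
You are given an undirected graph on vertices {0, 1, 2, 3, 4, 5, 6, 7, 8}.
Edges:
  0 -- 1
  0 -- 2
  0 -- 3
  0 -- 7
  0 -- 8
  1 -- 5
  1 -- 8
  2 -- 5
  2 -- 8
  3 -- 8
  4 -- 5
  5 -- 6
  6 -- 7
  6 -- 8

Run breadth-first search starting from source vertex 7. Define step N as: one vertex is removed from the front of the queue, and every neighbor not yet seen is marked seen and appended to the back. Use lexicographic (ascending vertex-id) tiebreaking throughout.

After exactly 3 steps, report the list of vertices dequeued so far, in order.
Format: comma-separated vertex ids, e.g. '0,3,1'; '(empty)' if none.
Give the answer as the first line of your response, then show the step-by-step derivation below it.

7,0,6

step 1: dequeue 7; queue=[0,6]; order=7
step 2: dequeue 0; queue=[6,1,2,3,8]; order=7,0
step 3: dequeue 6; queue=[1,2,3,8,5]; order=7,0,6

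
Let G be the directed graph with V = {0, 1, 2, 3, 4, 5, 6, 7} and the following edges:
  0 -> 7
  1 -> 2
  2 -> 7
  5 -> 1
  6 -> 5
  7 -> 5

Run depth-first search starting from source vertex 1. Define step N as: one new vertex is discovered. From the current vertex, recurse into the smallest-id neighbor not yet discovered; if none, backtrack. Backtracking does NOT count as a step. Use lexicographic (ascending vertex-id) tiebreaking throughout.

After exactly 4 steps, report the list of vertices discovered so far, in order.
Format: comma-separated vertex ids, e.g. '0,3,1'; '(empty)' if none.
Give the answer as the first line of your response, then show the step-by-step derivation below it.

1,2,7,5

step 1: discover 1; path=1; order=1
step 2: discover 2; path=1>2; order=1,2
step 3: discover 7; path=1>2>7; order=1,2,7
step 4: discover 5; path=1>2>7>5; order=1,2,7,5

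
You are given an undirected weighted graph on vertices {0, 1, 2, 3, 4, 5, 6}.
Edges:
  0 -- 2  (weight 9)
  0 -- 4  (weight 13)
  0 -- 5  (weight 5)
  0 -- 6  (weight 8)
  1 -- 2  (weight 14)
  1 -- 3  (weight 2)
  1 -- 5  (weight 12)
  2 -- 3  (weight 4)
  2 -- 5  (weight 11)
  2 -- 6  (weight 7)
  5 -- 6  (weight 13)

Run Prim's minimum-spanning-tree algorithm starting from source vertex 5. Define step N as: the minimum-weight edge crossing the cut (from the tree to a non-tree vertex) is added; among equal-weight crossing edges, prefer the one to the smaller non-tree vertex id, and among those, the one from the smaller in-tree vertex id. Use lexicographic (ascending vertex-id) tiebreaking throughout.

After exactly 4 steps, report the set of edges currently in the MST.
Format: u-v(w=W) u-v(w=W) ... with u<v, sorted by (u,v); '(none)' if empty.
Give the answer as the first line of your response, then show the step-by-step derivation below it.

0-5(w=5) 0-6(w=8) 2-3(w=4) 2-6(w=7)

step 1: add edge 0-5 (w=5); MST = {0-5(w=5)}
step 2: add edge 0-6 (w=8); MST = {0-5(w=5) 0-6(w=8)}
step 3: add edge 2-6 (w=7); MST = {0-5(w=5) 0-6(w=8) 2-6(w=7)}
step 4: add edge 2-3 (w=4); MST = {0-5(w=5) 0-6(w=8) 2-3(w=4) 2-6(w=7)}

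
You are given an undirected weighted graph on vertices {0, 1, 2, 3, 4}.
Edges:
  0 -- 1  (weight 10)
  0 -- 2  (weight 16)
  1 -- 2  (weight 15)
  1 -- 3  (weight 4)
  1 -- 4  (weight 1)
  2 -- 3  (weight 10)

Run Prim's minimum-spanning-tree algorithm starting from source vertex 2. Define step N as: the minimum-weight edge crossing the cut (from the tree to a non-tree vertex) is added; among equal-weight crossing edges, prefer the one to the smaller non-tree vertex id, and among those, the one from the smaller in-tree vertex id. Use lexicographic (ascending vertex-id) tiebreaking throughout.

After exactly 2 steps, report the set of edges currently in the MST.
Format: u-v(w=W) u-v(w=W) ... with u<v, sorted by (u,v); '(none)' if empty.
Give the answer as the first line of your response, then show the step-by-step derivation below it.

1-3(w=4) 2-3(w=10)

step 1: add edge 2-3 (w=10); MST = {2-3(w=10)}
step 2: add edge 1-3 (w=4); MST = {1-3(w=4) 2-3(w=10)}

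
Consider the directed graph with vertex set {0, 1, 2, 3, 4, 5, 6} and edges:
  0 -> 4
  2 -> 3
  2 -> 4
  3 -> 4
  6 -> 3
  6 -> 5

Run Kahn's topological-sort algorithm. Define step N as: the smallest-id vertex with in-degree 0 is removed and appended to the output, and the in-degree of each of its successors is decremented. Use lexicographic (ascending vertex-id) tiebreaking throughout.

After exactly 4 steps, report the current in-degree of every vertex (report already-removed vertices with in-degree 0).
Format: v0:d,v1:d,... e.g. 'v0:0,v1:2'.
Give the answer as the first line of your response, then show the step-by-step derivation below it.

v0:0,v1:0,v2:0,v3:0,v4:1,v5:0,v6:0

step 1: output 0; order=[0]; indeg=(0,0,0,2,2,1,0)
step 2: output 1; order=[0,1]; indeg=(0,0,0,2,2,1,0)
step 3: output 2; order=[0,1,2]; indeg=(0,0,0,1,1,1,0)
step 4: output 6; order=[0,1,2,6]; indeg=(0,0,0,0,1,0,0)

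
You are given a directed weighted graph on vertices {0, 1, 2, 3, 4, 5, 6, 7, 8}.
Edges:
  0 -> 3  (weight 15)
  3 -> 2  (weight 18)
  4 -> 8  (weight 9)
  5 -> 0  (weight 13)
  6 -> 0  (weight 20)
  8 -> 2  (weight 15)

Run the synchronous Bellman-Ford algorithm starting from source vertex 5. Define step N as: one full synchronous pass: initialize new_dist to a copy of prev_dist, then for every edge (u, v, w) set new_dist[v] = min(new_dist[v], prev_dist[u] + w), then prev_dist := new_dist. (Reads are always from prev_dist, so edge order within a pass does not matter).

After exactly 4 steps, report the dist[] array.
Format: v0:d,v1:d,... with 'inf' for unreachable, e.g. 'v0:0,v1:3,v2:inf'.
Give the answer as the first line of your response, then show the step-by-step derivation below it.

v0:13,v1:inf,v2:46,v3:28,v4:inf,v5:0,v6:inf,v7:inf,v8:inf

step 1: dist = v0:13,v1:inf,v2:inf,v3:inf,v4:inf,v5:0,v6:inf,v7:inf,v8:inf
step 2: dist = v0:13,v1:inf,v2:inf,v3:28,v4:inf,v5:0,v6:inf,v7:inf,v8:inf
step 3: dist = v0:13,v1:inf,v2:46,v3:28,v4:inf,v5:0,v6:inf,v7:inf,v8:inf
step 4: dist = v0:13,v1:inf,v2:46,v3:28,v4:inf,v5:0,v6:inf,v7:inf,v8:inf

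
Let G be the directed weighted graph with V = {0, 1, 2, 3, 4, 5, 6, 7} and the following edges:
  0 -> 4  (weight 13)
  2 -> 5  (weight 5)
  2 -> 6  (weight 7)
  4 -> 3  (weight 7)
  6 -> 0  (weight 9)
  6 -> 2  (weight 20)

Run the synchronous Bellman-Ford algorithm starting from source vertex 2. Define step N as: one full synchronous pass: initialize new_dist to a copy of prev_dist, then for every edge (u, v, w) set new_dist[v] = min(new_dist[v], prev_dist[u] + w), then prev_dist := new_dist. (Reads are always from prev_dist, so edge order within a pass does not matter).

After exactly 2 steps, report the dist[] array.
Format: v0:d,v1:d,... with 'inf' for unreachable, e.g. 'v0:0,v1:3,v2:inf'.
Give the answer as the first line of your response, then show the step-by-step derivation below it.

v0:16,v1:inf,v2:0,v3:inf,v4:inf,v5:5,v6:7,v7:inf

step 1: dist = v0:inf,v1:inf,v2:0,v3:inf,v4:inf,v5:5,v6:7,v7:inf
step 2: dist = v0:16,v1:inf,v2:0,v3:inf,v4:inf,v5:5,v6:7,v7:inf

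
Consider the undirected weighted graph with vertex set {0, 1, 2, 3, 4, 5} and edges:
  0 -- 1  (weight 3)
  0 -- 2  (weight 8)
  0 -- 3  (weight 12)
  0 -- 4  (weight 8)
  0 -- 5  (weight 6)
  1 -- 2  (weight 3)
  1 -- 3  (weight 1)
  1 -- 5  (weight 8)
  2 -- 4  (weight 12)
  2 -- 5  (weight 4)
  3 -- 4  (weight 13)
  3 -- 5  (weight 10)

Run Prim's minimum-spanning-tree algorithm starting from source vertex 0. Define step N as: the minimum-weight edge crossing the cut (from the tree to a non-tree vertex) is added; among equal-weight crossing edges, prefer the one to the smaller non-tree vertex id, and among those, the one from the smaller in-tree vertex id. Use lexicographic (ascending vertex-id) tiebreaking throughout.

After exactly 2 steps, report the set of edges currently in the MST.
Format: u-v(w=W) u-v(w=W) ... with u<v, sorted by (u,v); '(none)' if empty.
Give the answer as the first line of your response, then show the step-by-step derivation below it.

0-1(w=3) 1-3(w=1)

step 1: add edge 0-1 (w=3); MST = {0-1(w=3)}
step 2: add edge 1-3 (w=1); MST = {0-1(w=3) 1-3(w=1)}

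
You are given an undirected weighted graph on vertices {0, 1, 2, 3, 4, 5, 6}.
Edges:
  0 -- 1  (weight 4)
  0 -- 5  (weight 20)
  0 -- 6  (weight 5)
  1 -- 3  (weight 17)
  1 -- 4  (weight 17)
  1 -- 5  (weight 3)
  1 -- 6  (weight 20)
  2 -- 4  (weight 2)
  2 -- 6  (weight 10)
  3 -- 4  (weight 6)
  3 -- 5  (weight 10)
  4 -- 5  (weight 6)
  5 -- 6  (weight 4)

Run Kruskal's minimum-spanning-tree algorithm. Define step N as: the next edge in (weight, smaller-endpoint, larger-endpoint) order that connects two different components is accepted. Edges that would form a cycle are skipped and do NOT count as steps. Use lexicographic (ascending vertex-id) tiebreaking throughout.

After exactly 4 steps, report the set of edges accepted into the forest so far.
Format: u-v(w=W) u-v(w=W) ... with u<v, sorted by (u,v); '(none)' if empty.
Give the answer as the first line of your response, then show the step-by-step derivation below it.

0-1(w=4) 1-5(w=3) 2-4(w=2) 5-6(w=4)

step 1: add edge 2-4 (w=2); MST = {2-4(w=2)}
step 2: add edge 1-5 (w=3); MST = {1-5(w=3) 2-4(w=2)}
step 3: add edge 0-1 (w=4); MST = {0-1(w=4) 1-5(w=3) 2-4(w=2)}
step 4: add edge 5-6 (w=4); MST = {0-1(w=4) 1-5(w=3) 2-4(w=2) 5-6(w=4)}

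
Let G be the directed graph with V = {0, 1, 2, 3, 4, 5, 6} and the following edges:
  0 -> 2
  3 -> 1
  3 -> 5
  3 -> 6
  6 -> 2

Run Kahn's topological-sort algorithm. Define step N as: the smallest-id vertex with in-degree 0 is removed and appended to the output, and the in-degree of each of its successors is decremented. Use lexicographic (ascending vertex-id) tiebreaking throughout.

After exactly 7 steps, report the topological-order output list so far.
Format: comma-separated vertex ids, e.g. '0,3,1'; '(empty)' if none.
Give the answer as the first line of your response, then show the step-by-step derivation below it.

0,3,1,4,5,6,2

step 1: output 0; order=[0]; indeg=(0,1,1,0,0,1,1)
step 2: output 3; order=[0,3]; indeg=(0,0,1,0,0,0,0)
step 3: output 1; order=[0,3,1]; indeg=(0,0,1,0,0,0,0)
step 4: output 4; order=[0,3,1,4]; indeg=(0,0,1,0,0,0,0)
step 5: output 5; order=[0,3,1,4,5]; indeg=(0,0,1,0,0,0,0)
step 6: output 6; order=[0,3,1,4,5,6]; indeg=(0,0,0,0,0,0,0)
step 7: output 2; order=[0,3,1,4,5,6,2]; indeg=(0,0,0,0,0,0,0)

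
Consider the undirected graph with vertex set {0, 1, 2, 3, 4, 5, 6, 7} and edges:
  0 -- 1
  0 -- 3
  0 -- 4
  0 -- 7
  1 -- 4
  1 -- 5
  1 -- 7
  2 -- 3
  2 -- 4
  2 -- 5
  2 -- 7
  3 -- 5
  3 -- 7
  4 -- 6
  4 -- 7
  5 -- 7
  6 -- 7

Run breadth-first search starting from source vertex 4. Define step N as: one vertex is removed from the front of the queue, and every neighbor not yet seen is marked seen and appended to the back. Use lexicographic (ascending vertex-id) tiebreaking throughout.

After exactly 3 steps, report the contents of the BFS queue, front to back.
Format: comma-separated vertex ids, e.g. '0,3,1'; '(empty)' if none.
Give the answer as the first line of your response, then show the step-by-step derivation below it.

2,6,7,3,5

step 1: dequeue 4; queue=[0,1,2,6,7]; order=4
step 2: dequeue 0; queue=[1,2,6,7,3]; order=4,0
step 3: dequeue 1; queue=[2,6,7,3,5]; order=4,0,1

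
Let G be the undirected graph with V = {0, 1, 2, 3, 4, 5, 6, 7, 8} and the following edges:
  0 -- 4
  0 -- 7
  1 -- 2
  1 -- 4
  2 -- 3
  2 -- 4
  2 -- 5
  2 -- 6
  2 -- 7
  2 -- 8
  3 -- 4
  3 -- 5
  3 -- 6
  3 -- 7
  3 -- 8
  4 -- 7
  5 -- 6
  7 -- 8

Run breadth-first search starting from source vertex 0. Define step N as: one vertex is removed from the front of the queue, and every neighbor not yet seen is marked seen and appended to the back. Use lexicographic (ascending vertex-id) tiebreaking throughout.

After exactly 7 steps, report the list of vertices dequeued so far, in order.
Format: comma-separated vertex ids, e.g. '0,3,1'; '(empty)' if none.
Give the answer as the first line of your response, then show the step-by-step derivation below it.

0,4,7,1,2,3,8

step 1: dequeue 0; queue=[4,7]; order=0
step 2: dequeue 4; queue=[7,1,2,3]; order=0,4
step 3: dequeue 7; queue=[1,2,3,8]; order=0,4,7
step 4: dequeue 1; queue=[2,3,8]; order=0,4,7,1
step 5: dequeue 2; queue=[3,8,5,6]; order=0,4,7,1,2
step 6: dequeue 3; queue=[8,5,6]; order=0,4,7,1,2,3
step 7: dequeue 8; queue=[5,6]; order=0,4,7,1,2,3,8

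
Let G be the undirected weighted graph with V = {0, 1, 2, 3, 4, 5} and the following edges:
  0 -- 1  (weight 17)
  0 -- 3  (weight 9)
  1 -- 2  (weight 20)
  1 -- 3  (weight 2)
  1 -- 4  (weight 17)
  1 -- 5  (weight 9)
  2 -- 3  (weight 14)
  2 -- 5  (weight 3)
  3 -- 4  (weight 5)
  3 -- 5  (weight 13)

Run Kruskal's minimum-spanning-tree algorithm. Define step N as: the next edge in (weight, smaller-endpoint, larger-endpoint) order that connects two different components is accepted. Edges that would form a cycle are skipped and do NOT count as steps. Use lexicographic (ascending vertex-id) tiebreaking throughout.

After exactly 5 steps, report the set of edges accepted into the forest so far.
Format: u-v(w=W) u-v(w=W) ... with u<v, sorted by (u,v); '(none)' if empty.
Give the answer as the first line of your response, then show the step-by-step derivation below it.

0-3(w=9) 1-3(w=2) 1-5(w=9) 2-5(w=3) 3-4(w=5)

step 1: add edge 1-3 (w=2); MST = {1-3(w=2)}
step 2: add edge 2-5 (w=3); MST = {1-3(w=2) 2-5(w=3)}
step 3: add edge 3-4 (w=5); MST = {1-3(w=2) 2-5(w=3) 3-4(w=5)}
step 4: add edge 0-3 (w=9); MST = {0-3(w=9) 1-3(w=2) 2-5(w=3) 3-4(w=5)}
step 5: add edge 1-5 (w=9); MST = {0-3(w=9) 1-3(w=2) 1-5(w=9) 2-5(w=3) 3-4(w=5)}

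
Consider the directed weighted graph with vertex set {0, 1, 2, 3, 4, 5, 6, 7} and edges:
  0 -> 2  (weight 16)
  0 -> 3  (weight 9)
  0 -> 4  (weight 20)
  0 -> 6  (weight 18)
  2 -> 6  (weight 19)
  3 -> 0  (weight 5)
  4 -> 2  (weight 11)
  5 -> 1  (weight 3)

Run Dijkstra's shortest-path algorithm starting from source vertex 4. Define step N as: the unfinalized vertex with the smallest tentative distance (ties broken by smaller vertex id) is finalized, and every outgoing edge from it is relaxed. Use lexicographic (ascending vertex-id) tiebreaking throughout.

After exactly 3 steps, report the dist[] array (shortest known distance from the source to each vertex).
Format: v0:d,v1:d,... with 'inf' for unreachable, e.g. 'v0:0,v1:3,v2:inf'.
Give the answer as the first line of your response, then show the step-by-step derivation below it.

v0:inf,v1:inf,v2:11,v3:inf,v4:0,v5:inf,v6:30,v7:inf

step 1: dist = v0:inf,v1:inf,v2:11,v3:inf,v4:0,v5:inf,v6:inf,v7:inf
step 2: dist = v0:inf,v1:inf,v2:11,v3:inf,v4:0,v5:inf,v6:30,v7:inf
step 3: dist = v0:inf,v1:inf,v2:11,v3:inf,v4:0,v5:inf,v6:30,v7:inf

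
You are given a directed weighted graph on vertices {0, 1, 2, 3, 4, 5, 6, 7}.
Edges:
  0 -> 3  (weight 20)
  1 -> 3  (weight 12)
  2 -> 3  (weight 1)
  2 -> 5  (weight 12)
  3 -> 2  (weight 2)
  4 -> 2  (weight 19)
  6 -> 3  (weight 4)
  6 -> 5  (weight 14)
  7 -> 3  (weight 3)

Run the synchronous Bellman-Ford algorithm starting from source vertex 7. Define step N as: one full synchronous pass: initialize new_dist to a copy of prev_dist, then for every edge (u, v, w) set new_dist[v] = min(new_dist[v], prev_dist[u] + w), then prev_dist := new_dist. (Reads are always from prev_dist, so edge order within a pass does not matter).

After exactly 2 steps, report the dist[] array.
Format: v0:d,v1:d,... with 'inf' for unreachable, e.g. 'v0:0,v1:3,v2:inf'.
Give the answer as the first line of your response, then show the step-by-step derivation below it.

v0:inf,v1:inf,v2:5,v3:3,v4:inf,v5:inf,v6:inf,v7:0

step 1: dist = v0:inf,v1:inf,v2:inf,v3:3,v4:inf,v5:inf,v6:inf,v7:0
step 2: dist = v0:inf,v1:inf,v2:5,v3:3,v4:inf,v5:inf,v6:inf,v7:0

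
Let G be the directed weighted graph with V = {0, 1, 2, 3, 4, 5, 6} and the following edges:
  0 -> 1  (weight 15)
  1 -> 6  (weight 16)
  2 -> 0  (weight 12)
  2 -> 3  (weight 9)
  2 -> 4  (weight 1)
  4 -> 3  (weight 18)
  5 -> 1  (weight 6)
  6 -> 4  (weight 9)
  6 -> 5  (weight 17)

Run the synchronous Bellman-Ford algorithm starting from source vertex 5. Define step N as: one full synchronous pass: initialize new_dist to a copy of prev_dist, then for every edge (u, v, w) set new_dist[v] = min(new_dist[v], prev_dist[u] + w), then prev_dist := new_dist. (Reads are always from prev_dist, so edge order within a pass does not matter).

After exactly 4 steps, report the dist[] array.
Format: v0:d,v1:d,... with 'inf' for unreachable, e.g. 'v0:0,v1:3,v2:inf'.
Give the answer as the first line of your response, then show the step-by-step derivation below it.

v0:inf,v1:6,v2:inf,v3:49,v4:31,v5:0,v6:22

step 1: dist = v0:inf,v1:6,v2:inf,v3:inf,v4:inf,v5:0,v6:inf
step 2: dist = v0:inf,v1:6,v2:inf,v3:inf,v4:inf,v5:0,v6:22
step 3: dist = v0:inf,v1:6,v2:inf,v3:inf,v4:31,v5:0,v6:22
step 4: dist = v0:inf,v1:6,v2:inf,v3:49,v4:31,v5:0,v6:22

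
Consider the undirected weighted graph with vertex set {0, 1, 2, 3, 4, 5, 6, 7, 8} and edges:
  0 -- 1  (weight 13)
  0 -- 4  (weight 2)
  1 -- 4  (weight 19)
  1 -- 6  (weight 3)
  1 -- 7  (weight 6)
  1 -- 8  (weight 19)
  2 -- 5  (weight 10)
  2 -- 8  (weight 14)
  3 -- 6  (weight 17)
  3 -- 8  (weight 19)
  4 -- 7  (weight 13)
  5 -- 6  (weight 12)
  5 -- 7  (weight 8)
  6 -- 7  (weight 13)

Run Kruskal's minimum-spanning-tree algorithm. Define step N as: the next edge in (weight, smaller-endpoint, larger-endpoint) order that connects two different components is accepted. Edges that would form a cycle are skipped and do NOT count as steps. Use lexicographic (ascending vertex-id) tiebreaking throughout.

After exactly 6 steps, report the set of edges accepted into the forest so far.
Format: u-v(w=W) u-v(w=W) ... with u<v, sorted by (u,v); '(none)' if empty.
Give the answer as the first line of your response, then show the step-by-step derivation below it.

0-1(w=13) 0-4(w=2) 1-6(w=3) 1-7(w=6) 2-5(w=10) 5-7(w=8)

step 1: add edge 0-4 (w=2); MST = {0-4(w=2)}
step 2: add edge 1-6 (w=3); MST = {0-4(w=2) 1-6(w=3)}
step 3: add edge 1-7 (w=6); MST = {0-4(w=2) 1-6(w=3) 1-7(w=6)}
step 4: add edge 5-7 (w=8); MST = {0-4(w=2) 1-6(w=3) 1-7(w=6) 5-7(w=8)}
step 5: add edge 2-5 (w=10); MST = {0-4(w=2) 1-6(w=3) 1-7(w=6) 2-5(w=10) 5-7(w=8)}
step 6: add edge 0-1 (w=13); MST = {0-1(w=13) 0-4(w=2) 1-6(w=3) 1-7(w=6) 2-5(w=10) 5-7(w=8)}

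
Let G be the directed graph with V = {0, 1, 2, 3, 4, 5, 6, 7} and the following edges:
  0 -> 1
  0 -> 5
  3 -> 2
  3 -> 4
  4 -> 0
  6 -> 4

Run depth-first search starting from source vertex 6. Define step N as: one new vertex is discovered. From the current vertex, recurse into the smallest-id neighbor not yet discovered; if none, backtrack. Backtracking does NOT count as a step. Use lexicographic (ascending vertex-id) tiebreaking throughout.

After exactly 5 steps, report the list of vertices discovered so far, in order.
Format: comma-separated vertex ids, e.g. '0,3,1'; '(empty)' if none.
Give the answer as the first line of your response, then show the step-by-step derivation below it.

6,4,0,1,5

step 1: discover 6; path=6; order=6
step 2: discover 4; path=6>4; order=6,4
step 3: discover 0; path=6>4>0; order=6,4,0
step 4: discover 1; path=6>4>0>1; order=6,4,0,1
step 5: discover 5; path=6>4>0>5; order=6,4,0,1,5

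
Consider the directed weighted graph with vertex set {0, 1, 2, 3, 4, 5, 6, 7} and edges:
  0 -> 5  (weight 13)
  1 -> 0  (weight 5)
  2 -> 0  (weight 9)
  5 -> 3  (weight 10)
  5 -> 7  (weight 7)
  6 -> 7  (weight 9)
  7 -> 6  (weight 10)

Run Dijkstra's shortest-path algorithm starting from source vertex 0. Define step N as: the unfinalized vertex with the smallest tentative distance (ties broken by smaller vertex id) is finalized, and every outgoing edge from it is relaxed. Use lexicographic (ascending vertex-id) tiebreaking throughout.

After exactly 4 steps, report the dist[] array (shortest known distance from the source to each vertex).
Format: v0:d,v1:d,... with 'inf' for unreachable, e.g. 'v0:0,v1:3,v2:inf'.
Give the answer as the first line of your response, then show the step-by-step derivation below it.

v0:0,v1:inf,v2:inf,v3:23,v4:inf,v5:13,v6:30,v7:20

step 1: dist = v0:0,v1:inf,v2:inf,v3:inf,v4:inf,v5:13,v6:inf,v7:inf
step 2: dist = v0:0,v1:inf,v2:inf,v3:23,v4:inf,v5:13,v6:inf,v7:20
step 3: dist = v0:0,v1:inf,v2:inf,v3:23,v4:inf,v5:13,v6:30,v7:20
step 4: dist = v0:0,v1:inf,v2:inf,v3:23,v4:inf,v5:13,v6:30,v7:20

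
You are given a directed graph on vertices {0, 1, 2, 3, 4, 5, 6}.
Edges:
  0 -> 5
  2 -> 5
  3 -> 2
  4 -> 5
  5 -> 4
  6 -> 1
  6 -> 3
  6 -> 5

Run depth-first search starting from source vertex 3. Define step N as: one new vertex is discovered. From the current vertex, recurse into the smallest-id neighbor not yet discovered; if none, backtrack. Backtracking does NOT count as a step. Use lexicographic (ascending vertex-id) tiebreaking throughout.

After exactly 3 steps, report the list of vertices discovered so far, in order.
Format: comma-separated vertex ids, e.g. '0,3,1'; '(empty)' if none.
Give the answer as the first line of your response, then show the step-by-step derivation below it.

3,2,5

step 1: discover 3; path=3; order=3
step 2: discover 2; path=3>2; order=3,2
step 3: discover 5; path=3>2>5; order=3,2,5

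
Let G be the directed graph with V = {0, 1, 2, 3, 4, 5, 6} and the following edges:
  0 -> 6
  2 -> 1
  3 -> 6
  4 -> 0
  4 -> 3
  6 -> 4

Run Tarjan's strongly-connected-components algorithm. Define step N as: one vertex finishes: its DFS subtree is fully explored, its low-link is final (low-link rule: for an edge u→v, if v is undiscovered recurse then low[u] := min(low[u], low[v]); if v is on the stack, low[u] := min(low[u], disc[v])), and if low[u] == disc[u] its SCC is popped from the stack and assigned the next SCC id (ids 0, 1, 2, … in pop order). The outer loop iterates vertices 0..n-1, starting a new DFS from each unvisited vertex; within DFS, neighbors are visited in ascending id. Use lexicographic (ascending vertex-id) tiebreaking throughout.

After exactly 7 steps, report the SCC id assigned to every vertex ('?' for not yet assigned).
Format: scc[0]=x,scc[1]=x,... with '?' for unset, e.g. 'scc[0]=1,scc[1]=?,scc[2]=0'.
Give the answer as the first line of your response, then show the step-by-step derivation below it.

scc[0]=0,scc[1]=1,scc[2]=2,scc[3]=0,scc[4]=0,scc[5]=3,scc[6]=0

step 1: low=(low[0]=0,low[1]=?,low[2]=?,low[3]=1,low[4]=0,low[5]=?,low[6]=1); scc=(scc[0]=?,scc[1]=?,scc[2]=?,scc[3]=?,scc[4]=?,scc[5]=?,scc[6]=?)
step 2: low=(low[0]=0,low[1]=?,low[2]=?,low[3]=1,low[4]=0,low[5]=?,low[6]=1); scc=(scc[0]=?,scc[1]=?,scc[2]=?,scc[3]=?,scc[4]=?,scc[5]=?,scc[6]=?)
step 3: low=(low[0]=0,low[1]=?,low[2]=?,low[3]=1,low[4]=0,low[5]=?,low[6]=0); scc=(scc[0]=?,scc[1]=?,scc[2]=?,scc[3]=?,scc[4]=?,scc[5]=?,scc[6]=?)
step 4: low=(low[0]=0,low[1]=?,low[2]=?,low[3]=1,low[4]=0,low[5]=?,low[6]=0); scc=(scc[0]=0,scc[1]=?,scc[2]=?,scc[3]=0,scc[4]=0,scc[5]=?,scc[6]=0)
step 5: low=(low[0]=0,low[1]=4,low[2]=?,low[3]=1,low[4]=0,low[5]=?,low[6]=0); scc=(scc[0]=0,scc[1]=1,scc[2]=?,scc[3]=0,scc[4]=0,scc[5]=?,scc[6]=0)
step 6: low=(low[0]=0,low[1]=4,low[2]=5,low[3]=1,low[4]=0,low[5]=?,low[6]=0); scc=(scc[0]=0,scc[1]=1,scc[2]=2,scc[3]=0,scc[4]=0,scc[5]=?,scc[6]=0)
step 7: low=(low[0]=0,low[1]=4,low[2]=5,low[3]=1,low[4]=0,low[5]=6,low[6]=0); scc=(scc[0]=0,scc[1]=1,scc[2]=2,scc[3]=0,scc[4]=0,scc[5]=3,scc[6]=0)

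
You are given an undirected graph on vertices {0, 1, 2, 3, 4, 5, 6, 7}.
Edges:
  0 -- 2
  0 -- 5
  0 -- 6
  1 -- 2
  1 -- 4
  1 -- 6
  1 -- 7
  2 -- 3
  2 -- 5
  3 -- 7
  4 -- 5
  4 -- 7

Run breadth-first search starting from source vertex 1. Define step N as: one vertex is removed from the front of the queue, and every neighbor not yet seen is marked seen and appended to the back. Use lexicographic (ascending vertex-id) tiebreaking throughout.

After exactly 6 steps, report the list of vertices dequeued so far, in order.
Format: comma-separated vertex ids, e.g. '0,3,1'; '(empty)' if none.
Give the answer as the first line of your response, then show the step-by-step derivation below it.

1,2,4,6,7,0

step 1: dequeue 1; queue=[2,4,6,7]; order=1
step 2: dequeue 2; queue=[4,6,7,0,3,5]; order=1,2
step 3: dequeue 4; queue=[6,7,0,3,5]; order=1,2,4
step 4: dequeue 6; queue=[7,0,3,5]; order=1,2,4,6
step 5: dequeue 7; queue=[0,3,5]; order=1,2,4,6,7
step 6: dequeue 0; queue=[3,5]; order=1,2,4,6,7,0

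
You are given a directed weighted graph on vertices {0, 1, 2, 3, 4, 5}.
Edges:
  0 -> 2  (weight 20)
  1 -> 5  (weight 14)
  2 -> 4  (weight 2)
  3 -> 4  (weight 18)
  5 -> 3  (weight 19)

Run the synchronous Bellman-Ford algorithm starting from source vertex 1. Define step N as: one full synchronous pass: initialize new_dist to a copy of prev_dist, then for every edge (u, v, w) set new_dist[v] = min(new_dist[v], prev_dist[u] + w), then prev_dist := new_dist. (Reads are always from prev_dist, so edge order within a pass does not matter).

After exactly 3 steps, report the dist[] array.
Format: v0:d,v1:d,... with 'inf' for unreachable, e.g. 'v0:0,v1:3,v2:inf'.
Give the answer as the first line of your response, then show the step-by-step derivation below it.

v0:inf,v1:0,v2:inf,v3:33,v4:51,v5:14

step 1: dist = v0:inf,v1:0,v2:inf,v3:inf,v4:inf,v5:14
step 2: dist = v0:inf,v1:0,v2:inf,v3:33,v4:inf,v5:14
step 3: dist = v0:inf,v1:0,v2:inf,v3:33,v4:51,v5:14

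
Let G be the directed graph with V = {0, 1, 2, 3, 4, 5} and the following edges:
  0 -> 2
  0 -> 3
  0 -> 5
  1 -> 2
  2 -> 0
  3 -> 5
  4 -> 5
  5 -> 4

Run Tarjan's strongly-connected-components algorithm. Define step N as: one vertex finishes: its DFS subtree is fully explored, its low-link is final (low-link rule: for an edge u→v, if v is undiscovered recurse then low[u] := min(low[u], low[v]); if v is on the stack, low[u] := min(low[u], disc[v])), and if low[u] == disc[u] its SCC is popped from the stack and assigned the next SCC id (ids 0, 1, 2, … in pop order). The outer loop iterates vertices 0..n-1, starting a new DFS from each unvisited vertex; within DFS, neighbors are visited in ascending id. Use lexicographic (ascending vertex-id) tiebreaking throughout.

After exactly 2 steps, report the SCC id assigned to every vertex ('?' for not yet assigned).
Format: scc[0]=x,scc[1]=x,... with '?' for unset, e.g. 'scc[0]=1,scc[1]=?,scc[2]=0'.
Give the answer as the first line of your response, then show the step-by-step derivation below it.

scc[0]=?,scc[1]=?,scc[2]=?,scc[3]=?,scc[4]=?,scc[5]=?

step 1: low=(low[0]=0,low[1]=?,low[2]=0,low[3]=?,low[4]=?,low[5]=?); scc=(scc[0]=?,scc[1]=?,scc[2]=?,scc[3]=?,scc[4]=?,scc[5]=?)
step 2: low=(low[0]=0,low[1]=?,low[2]=0,low[3]=2,low[4]=3,low[5]=3); scc=(scc[0]=?,scc[1]=?,scc[2]=?,scc[3]=?,scc[4]=?,scc[5]=?)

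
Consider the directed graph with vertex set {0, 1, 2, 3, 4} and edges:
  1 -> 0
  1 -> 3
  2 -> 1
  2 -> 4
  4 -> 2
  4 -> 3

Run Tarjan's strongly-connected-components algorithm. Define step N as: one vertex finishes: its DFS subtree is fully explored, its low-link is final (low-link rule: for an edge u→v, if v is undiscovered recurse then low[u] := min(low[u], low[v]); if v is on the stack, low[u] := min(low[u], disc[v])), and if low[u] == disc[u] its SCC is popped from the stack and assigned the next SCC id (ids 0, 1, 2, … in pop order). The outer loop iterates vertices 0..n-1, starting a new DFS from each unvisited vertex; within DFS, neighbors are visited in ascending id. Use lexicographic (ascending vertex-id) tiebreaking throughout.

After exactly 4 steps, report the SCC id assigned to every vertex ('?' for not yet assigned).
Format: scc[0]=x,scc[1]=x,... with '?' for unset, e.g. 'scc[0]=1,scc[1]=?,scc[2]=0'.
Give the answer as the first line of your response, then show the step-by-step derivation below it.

scc[0]=0,scc[1]=2,scc[2]=?,scc[3]=1,scc[4]=?

step 1: low=(low[0]=0,low[1]=?,low[2]=?,low[3]=?,low[4]=?); scc=(scc[0]=0,scc[1]=?,scc[2]=?,scc[3]=?,scc[4]=?)
step 2: low=(low[0]=0,low[1]=1,low[2]=?,low[3]=2,low[4]=?); scc=(scc[0]=0,scc[1]=?,scc[2]=?,scc[3]=1,scc[4]=?)
step 3: low=(low[0]=0,low[1]=1,low[2]=?,low[3]=2,low[4]=?); scc=(scc[0]=0,scc[1]=2,scc[2]=?,scc[3]=1,scc[4]=?)
step 4: low=(low[0]=0,low[1]=1,low[2]=3,low[3]=2,low[4]=3); scc=(scc[0]=0,scc[1]=2,scc[2]=?,scc[3]=1,scc[4]=?)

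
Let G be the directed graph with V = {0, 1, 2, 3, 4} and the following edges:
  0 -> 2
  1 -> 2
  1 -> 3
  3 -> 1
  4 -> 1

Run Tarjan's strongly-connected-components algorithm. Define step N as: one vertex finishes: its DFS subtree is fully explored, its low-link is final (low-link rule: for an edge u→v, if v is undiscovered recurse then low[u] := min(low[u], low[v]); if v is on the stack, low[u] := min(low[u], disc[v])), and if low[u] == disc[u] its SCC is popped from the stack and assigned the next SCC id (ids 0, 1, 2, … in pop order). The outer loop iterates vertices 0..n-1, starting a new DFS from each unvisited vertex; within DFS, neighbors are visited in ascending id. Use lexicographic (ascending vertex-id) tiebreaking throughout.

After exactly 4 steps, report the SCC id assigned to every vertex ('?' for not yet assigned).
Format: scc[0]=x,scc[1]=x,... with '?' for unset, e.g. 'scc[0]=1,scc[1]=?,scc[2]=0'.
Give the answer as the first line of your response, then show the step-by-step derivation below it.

scc[0]=1,scc[1]=2,scc[2]=0,scc[3]=2,scc[4]=?

step 1: low=(low[0]=0,low[1]=?,low[2]=1,low[3]=?,low[4]=?); scc=(scc[0]=?,scc[1]=?,scc[2]=0,scc[3]=?,scc[4]=?)
step 2: low=(low[0]=0,low[1]=?,low[2]=1,low[3]=?,low[4]=?); scc=(scc[0]=1,scc[1]=?,scc[2]=0,scc[3]=?,scc[4]=?)
step 3: low=(low[0]=0,low[1]=2,low[2]=1,low[3]=2,low[4]=?); scc=(scc[0]=1,scc[1]=?,scc[2]=0,scc[3]=?,scc[4]=?)
step 4: low=(low[0]=0,low[1]=2,low[2]=1,low[3]=2,low[4]=?); scc=(scc[0]=1,scc[1]=2,scc[2]=0,scc[3]=2,scc[4]=?)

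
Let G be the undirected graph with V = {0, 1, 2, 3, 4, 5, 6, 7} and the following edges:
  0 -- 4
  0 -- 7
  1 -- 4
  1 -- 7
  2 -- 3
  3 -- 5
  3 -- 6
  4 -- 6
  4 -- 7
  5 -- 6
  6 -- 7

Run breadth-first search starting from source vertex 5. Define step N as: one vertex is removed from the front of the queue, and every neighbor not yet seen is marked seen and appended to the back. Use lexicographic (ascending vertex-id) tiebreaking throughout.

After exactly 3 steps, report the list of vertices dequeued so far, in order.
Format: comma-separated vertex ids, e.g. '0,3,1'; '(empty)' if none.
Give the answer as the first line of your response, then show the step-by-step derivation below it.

5,3,6

step 1: dequeue 5; queue=[3,6]; order=5
step 2: dequeue 3; queue=[6,2]; order=5,3
step 3: dequeue 6; queue=[2,4,7]; order=5,3,6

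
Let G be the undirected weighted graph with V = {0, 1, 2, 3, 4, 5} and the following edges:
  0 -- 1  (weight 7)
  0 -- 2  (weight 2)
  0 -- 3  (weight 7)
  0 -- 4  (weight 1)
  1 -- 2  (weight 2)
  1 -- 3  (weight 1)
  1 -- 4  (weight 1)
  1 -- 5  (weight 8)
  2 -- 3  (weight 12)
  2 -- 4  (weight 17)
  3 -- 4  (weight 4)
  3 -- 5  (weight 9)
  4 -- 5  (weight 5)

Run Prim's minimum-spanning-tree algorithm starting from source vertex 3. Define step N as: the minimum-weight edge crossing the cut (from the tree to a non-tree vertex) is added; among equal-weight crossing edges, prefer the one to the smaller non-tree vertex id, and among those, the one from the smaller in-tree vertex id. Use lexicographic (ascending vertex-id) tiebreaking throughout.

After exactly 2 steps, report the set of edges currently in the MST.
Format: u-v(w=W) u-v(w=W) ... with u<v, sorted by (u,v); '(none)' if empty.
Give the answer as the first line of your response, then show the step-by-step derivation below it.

1-3(w=1) 1-4(w=1)

step 1: add edge 1-3 (w=1); MST = {1-3(w=1)}
step 2: add edge 1-4 (w=1); MST = {1-3(w=1) 1-4(w=1)}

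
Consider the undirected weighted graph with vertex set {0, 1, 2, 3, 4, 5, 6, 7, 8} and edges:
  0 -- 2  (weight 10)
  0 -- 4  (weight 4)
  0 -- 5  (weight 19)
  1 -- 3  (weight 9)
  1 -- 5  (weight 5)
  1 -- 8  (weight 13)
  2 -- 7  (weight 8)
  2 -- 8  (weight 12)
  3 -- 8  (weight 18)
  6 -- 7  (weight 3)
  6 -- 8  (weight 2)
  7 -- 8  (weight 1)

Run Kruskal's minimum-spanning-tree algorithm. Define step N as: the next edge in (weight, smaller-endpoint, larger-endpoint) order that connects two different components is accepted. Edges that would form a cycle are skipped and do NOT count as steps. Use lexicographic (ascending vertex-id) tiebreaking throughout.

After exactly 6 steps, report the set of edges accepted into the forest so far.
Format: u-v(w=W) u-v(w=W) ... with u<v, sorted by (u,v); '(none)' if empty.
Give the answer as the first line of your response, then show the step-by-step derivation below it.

0-4(w=4) 1-3(w=9) 1-5(w=5) 2-7(w=8) 6-8(w=2) 7-8(w=1)

step 1: add edge 7-8 (w=1); MST = {7-8(w=1)}
step 2: add edge 6-8 (w=2); MST = {6-8(w=2) 7-8(w=1)}
step 3: add edge 0-4 (w=4); MST = {0-4(w=4) 6-8(w=2) 7-8(w=1)}
step 4: add edge 1-5 (w=5); MST = {0-4(w=4) 1-5(w=5) 6-8(w=2) 7-8(w=1)}
step 5: add edge 2-7 (w=8); MST = {0-4(w=4) 1-5(w=5) 2-7(w=8) 6-8(w=2) 7-8(w=1)}
step 6: add edge 1-3 (w=9); MST = {0-4(w=4) 1-3(w=9) 1-5(w=5) 2-7(w=8) 6-8(w=2) 7-8(w=1)}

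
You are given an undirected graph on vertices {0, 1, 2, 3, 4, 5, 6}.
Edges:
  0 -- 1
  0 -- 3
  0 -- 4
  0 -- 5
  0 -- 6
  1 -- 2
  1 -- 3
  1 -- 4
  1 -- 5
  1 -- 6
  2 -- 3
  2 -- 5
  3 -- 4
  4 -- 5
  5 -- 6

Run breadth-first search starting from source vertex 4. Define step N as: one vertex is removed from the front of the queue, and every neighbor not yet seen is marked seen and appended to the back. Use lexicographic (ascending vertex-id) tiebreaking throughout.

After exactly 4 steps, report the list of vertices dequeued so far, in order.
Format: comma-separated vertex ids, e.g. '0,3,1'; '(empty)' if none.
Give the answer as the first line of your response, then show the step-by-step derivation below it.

4,0,1,3

step 1: dequeue 4; queue=[0,1,3,5]; order=4
step 2: dequeue 0; queue=[1,3,5,6]; order=4,0
step 3: dequeue 1; queue=[3,5,6,2]; order=4,0,1
step 4: dequeue 3; queue=[5,6,2]; order=4,0,1,3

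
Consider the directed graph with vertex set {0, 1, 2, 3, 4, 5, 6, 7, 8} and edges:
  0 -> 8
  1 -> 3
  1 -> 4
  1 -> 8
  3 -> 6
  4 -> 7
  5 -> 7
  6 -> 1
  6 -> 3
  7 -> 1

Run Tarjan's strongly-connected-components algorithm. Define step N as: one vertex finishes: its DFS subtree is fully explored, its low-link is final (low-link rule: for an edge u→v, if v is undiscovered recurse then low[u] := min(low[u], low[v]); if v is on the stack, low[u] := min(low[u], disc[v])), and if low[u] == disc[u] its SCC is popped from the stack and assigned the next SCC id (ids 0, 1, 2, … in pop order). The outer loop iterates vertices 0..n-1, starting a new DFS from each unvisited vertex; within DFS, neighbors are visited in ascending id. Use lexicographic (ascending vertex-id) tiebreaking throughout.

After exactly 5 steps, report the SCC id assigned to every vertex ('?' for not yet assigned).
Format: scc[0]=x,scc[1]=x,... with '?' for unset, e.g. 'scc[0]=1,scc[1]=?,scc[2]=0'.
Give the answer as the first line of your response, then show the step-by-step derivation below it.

scc[0]=1,scc[1]=?,scc[2]=?,scc[3]=?,scc[4]=?,scc[5]=?,scc[6]=?,scc[7]=?,scc[8]=0

step 1: low=(low[0]=0,low[1]=?,low[2]=?,low[3]=?,low[4]=?,low[5]=?,low[6]=?,low[7]=?,low[8]=1); scc=(scc[0]=?,scc[1]=?,scc[2]=?,scc[3]=?,scc[4]=?,scc[5]=?,scc[6]=?,scc[7]=?,scc[8]=0)
step 2: low=(low[0]=0,low[1]=?,low[2]=?,low[3]=?,low[4]=?,low[5]=?,low[6]=?,low[7]=?,low[8]=1); scc=(scc[0]=1,scc[1]=?,scc[2]=?,scc[3]=?,scc[4]=?,scc[5]=?,scc[6]=?,scc[7]=?,scc[8]=0)
step 3: low=(low[0]=0,low[1]=2,low[2]=?,low[3]=3,low[4]=?,low[5]=?,low[6]=2,low[7]=?,low[8]=1); scc=(scc[0]=1,scc[1]=?,scc[2]=?,scc[3]=?,scc[4]=?,scc[5]=?,scc[6]=?,scc[7]=?,scc[8]=0)
step 4: low=(low[0]=0,low[1]=2,low[2]=?,low[3]=2,low[4]=?,low[5]=?,low[6]=2,low[7]=?,low[8]=1); scc=(scc[0]=1,scc[1]=?,scc[2]=?,scc[3]=?,scc[4]=?,scc[5]=?,scc[6]=?,scc[7]=?,scc[8]=0)
step 5: low=(low[0]=0,low[1]=2,low[2]=?,low[3]=2,low[4]=5,low[5]=?,low[6]=2,low[7]=2,low[8]=1); scc=(scc[0]=1,scc[1]=?,scc[2]=?,scc[3]=?,scc[4]=?,scc[5]=?,scc[6]=?,scc[7]=?,scc[8]=0)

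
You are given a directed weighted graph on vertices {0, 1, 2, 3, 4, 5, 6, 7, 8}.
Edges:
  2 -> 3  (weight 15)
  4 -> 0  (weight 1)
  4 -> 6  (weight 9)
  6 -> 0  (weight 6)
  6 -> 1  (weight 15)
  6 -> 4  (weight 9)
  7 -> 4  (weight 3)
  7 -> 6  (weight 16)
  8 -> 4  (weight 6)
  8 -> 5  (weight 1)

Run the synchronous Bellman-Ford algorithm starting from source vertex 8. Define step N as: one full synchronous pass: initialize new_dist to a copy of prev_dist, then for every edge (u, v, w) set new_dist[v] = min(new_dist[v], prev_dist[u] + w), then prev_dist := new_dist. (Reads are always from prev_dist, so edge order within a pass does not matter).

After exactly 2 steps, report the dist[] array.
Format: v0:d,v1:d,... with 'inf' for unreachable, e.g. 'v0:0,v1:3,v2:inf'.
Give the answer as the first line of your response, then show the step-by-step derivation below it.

v0:7,v1:inf,v2:inf,v3:inf,v4:6,v5:1,v6:15,v7:inf,v8:0

step 1: dist = v0:inf,v1:inf,v2:inf,v3:inf,v4:6,v5:1,v6:inf,v7:inf,v8:0
step 2: dist = v0:7,v1:inf,v2:inf,v3:inf,v4:6,v5:1,v6:15,v7:inf,v8:0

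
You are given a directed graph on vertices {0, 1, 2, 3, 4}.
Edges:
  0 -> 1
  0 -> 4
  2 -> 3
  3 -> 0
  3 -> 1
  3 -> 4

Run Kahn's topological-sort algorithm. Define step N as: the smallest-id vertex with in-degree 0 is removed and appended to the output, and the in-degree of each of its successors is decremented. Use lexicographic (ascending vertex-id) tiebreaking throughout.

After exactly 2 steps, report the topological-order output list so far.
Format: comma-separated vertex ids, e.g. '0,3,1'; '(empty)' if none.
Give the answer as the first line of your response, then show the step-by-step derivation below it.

2,3

step 1: output 2; order=[2]; indeg=(1,2,0,0,2)
step 2: output 3; order=[2,3]; indeg=(0,1,0,0,1)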